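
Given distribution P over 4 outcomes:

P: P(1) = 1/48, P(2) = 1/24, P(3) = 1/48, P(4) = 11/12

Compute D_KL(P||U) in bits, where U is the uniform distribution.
1.4612 bits

U(i) = 1/4 for all i

D_KL(P||U) = Σ P(x) log₂(P(x) / (1/4))
           = Σ P(x) log₂(P(x)) + log₂(4)
           = log₂(4) - H(P)

H(P) = -Σ P(x) log₂(P(x)):
  -P(1)·log₂(P(1)) = -(1/48)·log₂(1/48) = 0.11635
  -P(2)·log₂(P(2)) = -(1/24)·log₂(1/24) = 0.19104
  -P(3)·log₂(P(3)) = -(1/48)·log₂(1/48) = 0.11635
  -P(4)·log₂(P(4)) = -(11/12)·log₂(11/12) = 0.11507
H(P) = 0.11635 + 0.19104 + 0.11635 + 0.11507 = 0.53881 bits

log₂(4) = 2.00000 bits

D_KL(P||U) = 2.00000 - 0.53881 = 1.46119 ≈ 1.4612 bits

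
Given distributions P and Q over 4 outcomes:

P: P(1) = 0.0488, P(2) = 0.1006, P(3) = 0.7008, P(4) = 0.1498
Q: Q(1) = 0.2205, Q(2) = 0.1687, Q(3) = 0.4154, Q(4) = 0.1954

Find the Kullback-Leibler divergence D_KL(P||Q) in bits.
0.2901 bits

D_KL(P||Q) = Σ P(x) log₂(P(x)/Q(x))

Computing term by term:
  P(1)·log₂(P(1)/Q(1)) = 0.0488·log₂(0.0488/0.2205) = -0.10618
  P(2)·log₂(P(2)/Q(2)) = 0.1006·log₂(0.1006/0.1687) = -0.07503
  P(3)·log₂(P(3)/Q(3)) = 0.7008·log₂(0.7008/0.4154) = 0.52875
  P(4)·log₂(P(4)/Q(4)) = 0.1498·log₂(0.1498/0.1954) = -0.05743

D_KL(P||Q) = -0.10618 - 0.07503 + 0.52875 - 0.05743 = 0.29011 ≈ 0.2901 bits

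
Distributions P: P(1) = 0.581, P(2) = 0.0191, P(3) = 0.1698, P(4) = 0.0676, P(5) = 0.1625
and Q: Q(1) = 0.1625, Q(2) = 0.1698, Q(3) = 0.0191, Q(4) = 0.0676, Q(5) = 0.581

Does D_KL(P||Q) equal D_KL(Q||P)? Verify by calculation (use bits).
D_KL(P||Q) = 1.2443 bits, D_KL(Q||P) = 1.2443 bits. Yes — for this pair D_KL(P||Q) = D_KL(Q||P).

D_KL(P||Q) = Σ P(x) log₂(P(x)/Q(x))

Computing term by term:
  P(1)·log₂(P(1)/Q(1)) = 0.581·log₂(0.581/0.1625) = 1.06794
  P(2)·log₂(P(2)/Q(2)) = 0.0191·log₂(0.0191/0.1698) = -0.06021
  P(3)·log₂(P(3)/Q(3)) = 0.1698·log₂(0.1698/0.0191) = 0.53524
  P(4)·log₂(P(4)/Q(4)) = 0.0676·log₂(0.0676/0.0676) = 0.00000
  P(5)·log₂(P(5)/Q(5)) = 0.1625·log₂(0.1625/0.581) = -0.29869

D_KL(P||Q) = 1.06794 - 0.06021 + 0.53524 + 0.00000 - 0.29869 = 1.24428 ≈ 1.2443 bits

D_KL(Q||P) = Σ Q(x) log₂(Q(x)/P(x))

Computing term by term:
  Q(1)·log₂(Q(1)/P(1)) = 0.1625·log₂(0.1625/0.581) = -0.29869
  Q(2)·log₂(Q(2)/P(2)) = 0.1698·log₂(0.1698/0.0191) = 0.53524
  Q(3)·log₂(Q(3)/P(3)) = 0.0191·log₂(0.0191/0.1698) = -0.06021
  Q(4)·log₂(Q(4)/P(4)) = 0.0676·log₂(0.0676/0.0676) = 0.00000
  Q(5)·log₂(Q(5)/P(5)) = 0.581·log₂(0.581/0.1625) = 1.06794

D_KL(Q||P) = -0.29869 + 0.53524 - 0.06021 + 0.00000 + 1.06794 = 1.24428 ≈ 1.2443 bits

These ARE equal here. Q is P with outcomes relabeled (Q(1) = P(5), Q(2) = P(3), Q(3) = P(2), Q(5) = P(1)) by a relabeling that is its own inverse, so the two sums contain exactly the same terms in a different order. This is a special case — KL divergence is not symmetric in general: D_KL(P||Q) ≠ D_KL(Q||P) for most P, Q.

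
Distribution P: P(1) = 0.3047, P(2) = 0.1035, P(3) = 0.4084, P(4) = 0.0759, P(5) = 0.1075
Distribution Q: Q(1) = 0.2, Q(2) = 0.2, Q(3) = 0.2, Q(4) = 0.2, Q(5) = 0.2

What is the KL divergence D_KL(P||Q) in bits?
0.3050 bits

D_KL(P||Q) = Σ P(x) log₂(P(x)/Q(x))

Computing term by term:
  P(1)·log₂(P(1)/Q(1)) = 0.3047·log₂(0.3047/0.2) = 0.18507
  P(2)·log₂(P(2)/Q(2)) = 0.1035·log₂(0.1035/0.2) = -0.09836
  P(3)·log₂(P(3)/Q(3)) = 0.4084·log₂(0.4084/0.2) = 0.42065
  P(4)·log₂(P(4)/Q(4)) = 0.0759·log₂(0.0759/0.2) = -0.10610
  P(5)·log₂(P(5)/Q(5)) = 0.1075·log₂(0.1075/0.2) = -0.09628

D_KL(P||Q) = 0.18507 - 0.09836 + 0.42065 - 0.10610 - 0.09628 = 0.30498 ≈ 0.3050 bits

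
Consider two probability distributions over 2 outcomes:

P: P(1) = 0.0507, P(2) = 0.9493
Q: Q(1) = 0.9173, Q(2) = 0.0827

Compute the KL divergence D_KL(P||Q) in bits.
3.1306 bits

D_KL(P||Q) = Σ P(x) log₂(P(x)/Q(x))

Computing term by term:
  P(1)·log₂(P(1)/Q(1)) = 0.0507·log₂(0.0507/0.9173) = -0.21179
  P(2)·log₂(P(2)/Q(2)) = 0.9493·log₂(0.9493/0.0827) = 3.34239

D_KL(P||Q) = -0.21179 + 3.34239 = 3.13060 ≈ 3.1306 bits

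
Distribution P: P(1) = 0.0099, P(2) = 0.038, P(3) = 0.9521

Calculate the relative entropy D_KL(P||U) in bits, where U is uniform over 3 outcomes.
1.2723 bits

U(i) = 1/3 for all i

D_KL(P||U) = Σ P(x) log₂(P(x) / (1/3))
           = Σ P(x) log₂(P(x)) + log₂(3)
           = log₂(3) - H(P)

H(P) = -Σ P(x) log₂(P(x)):
  -P(1)·log₂(P(1)) = -(0.0099)·log₂(0.0099) = 0.06592
  -P(2)·log₂(P(2)) = -(0.038)·log₂(0.038) = 0.17928
  -P(3)·log₂(P(3)) = -(0.9521)·log₂(0.9521) = 0.06742
H(P) = 0.06592 + 0.17928 + 0.06742 = 0.31262 bits

log₂(3) = 1.58496 bits

D_KL(P||U) = 1.58496 - 0.31262 = 1.27234 ≈ 1.2723 bits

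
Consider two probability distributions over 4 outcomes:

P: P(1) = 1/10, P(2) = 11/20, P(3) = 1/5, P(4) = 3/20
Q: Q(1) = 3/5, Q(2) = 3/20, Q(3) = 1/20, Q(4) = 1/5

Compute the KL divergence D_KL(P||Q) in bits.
1.1102 bits

D_KL(P||Q) = Σ P(x) log₂(P(x)/Q(x))

Computing term by term:
  P(1)·log₂(P(1)/Q(1)) = (1/10)·log₂((1/10)/(3/5)) = -0.25850
  P(2)·log₂(P(2)/Q(2)) = (11/20)·log₂((11/20)/(3/20)) = 1.03096
  P(3)·log₂(P(3)/Q(3)) = (1/5)·log₂((1/5)/(1/20)) = 0.40000
  P(4)·log₂(P(4)/Q(4)) = (3/20)·log₂((3/20)/(1/5)) = -0.06226

D_KL(P||Q) = -0.25850 + 1.03096 + 0.40000 - 0.06226 = 1.11020 ≈ 1.1102 bits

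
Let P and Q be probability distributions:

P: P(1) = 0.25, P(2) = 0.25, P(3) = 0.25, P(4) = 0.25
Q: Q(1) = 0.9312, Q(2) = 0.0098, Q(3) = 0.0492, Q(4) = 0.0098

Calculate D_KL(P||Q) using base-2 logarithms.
2.4485 bits

D_KL(P||Q) = Σ P(x) log₂(P(x)/Q(x))

Computing term by term:
  P(1)·log₂(P(1)/Q(1)) = 0.25·log₂(0.25/0.9312) = -0.47429
  P(2)·log₂(P(2)/Q(2)) = 0.25·log₂(0.25/0.0098) = 1.16825
  P(3)·log₂(P(3)/Q(3)) = 0.25·log₂(0.25/0.0492) = 0.58630
  P(4)·log₂(P(4)/Q(4)) = 0.25·log₂(0.25/0.0098) = 1.16825

D_KL(P||Q) = -0.47429 + 1.16825 + 0.58630 + 1.16825 = 2.44851 ≈ 2.4485 bits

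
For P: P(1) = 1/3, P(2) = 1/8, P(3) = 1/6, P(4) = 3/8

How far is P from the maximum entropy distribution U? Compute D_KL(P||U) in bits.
0.1352 bits

U(i) = 1/4 for all i

D_KL(P||U) = Σ P(x) log₂(P(x) / (1/4))
           = Σ P(x) log₂(P(x)) + log₂(4)
           = log₂(4) - H(P)

H(P) = -Σ P(x) log₂(P(x)):
  -P(1)·log₂(P(1)) = -(1/3)·log₂(1/3) = 0.52832
  -P(2)·log₂(P(2)) = -(1/8)·log₂(1/8) = 0.37500
  -P(3)·log₂(P(3)) = -(1/6)·log₂(1/6) = 0.43083
  -P(4)·log₂(P(4)) = -(3/8)·log₂(3/8) = 0.53064
H(P) = 0.52832 + 0.37500 + 0.43083 + 0.53064 = 1.86479 bits

log₂(4) = 2.00000 bits

D_KL(P||U) = 2.00000 - 1.86479 = 0.13521 ≈ 0.1352 bits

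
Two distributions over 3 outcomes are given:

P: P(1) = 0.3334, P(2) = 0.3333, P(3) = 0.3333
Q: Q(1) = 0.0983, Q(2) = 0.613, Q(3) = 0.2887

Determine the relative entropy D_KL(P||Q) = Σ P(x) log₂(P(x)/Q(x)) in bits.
0.3635 bits

D_KL(P||Q) = Σ P(x) log₂(P(x)/Q(x))

Computing term by term:
  P(1)·log₂(P(1)/Q(1)) = 0.3334·log₂(0.3334/0.0983) = 0.58745
  P(2)·log₂(P(2)/Q(2)) = 0.3333·log₂(0.3333/0.613) = -0.29299
  P(3)·log₂(P(3)/Q(3)) = 0.3333·log₂(0.3333/0.2887) = 0.06908

D_KL(P||Q) = 0.58745 - 0.29299 + 0.06908 = 0.36354 ≈ 0.3635 bits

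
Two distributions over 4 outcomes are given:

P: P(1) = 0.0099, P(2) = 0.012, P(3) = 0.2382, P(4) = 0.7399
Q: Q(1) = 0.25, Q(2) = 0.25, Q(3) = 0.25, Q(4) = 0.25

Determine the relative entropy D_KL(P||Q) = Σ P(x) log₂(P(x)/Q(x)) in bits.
1.0429 bits

D_KL(P||Q) = Σ P(x) log₂(P(x)/Q(x))

Computing term by term:
  P(1)·log₂(P(1)/Q(1)) = 0.0099·log₂(0.0099/0.25) = -0.04612
  P(2)·log₂(P(2)/Q(2)) = 0.012·log₂(0.012/0.25) = -0.05257
  P(3)·log₂(P(3)/Q(3)) = 0.2382·log₂(0.2382/0.25) = -0.01662
  P(4)·log₂(P(4)/Q(4)) = 0.7399·log₂(0.7399/0.25) = 1.15824

D_KL(P||Q) = -0.04612 - 0.05257 - 0.01662 + 1.15824 = 1.04293 ≈ 1.0429 bits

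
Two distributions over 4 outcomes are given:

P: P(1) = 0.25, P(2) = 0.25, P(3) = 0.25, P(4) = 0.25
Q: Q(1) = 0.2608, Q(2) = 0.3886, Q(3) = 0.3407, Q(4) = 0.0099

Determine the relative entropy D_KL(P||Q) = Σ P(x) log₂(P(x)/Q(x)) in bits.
0.8786 bits

D_KL(P||Q) = Σ P(x) log₂(P(x)/Q(x))

Computing term by term:
  P(1)·log₂(P(1)/Q(1)) = 0.25·log₂(0.25/0.2608) = -0.01525
  P(2)·log₂(P(2)/Q(2)) = 0.25·log₂(0.25/0.3886) = -0.15909
  P(3)·log₂(P(3)/Q(3)) = 0.25·log₂(0.25/0.3407) = -0.11164
  P(4)·log₂(P(4)/Q(4)) = 0.25·log₂(0.25/0.0099) = 1.16459

D_KL(P||Q) = -0.01525 - 0.15909 - 0.11164 + 1.16459 = 0.87861 ≈ 0.8786 bits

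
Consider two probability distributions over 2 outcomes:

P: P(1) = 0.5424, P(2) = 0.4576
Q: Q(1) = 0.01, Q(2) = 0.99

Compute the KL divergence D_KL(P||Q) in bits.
2.6155 bits

D_KL(P||Q) = Σ P(x) log₂(P(x)/Q(x))

Computing term by term:
  P(1)·log₂(P(1)/Q(1)) = 0.5424·log₂(0.5424/0.01) = 3.12492
  P(2)·log₂(P(2)/Q(2)) = 0.4576·log₂(0.4576/0.99) = -0.50947

D_KL(P||Q) = 3.12492 - 0.50947 = 2.61545 ≈ 2.6155 bits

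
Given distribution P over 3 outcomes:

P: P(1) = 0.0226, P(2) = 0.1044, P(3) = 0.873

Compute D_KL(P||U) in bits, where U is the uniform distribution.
0.9500 bits

U(i) = 1/3 for all i

D_KL(P||U) = Σ P(x) log₂(P(x) / (1/3))
           = Σ P(x) log₂(P(x)) + log₂(3)
           = log₂(3) - H(P)

H(P) = -Σ P(x) log₂(P(x)):
  -P(1)·log₂(P(1)) = -(0.0226)·log₂(0.0226) = 0.12357
  -P(2)·log₂(P(2)) = -(0.1044)·log₂(0.1044) = 0.34032
  -P(3)·log₂(P(3)) = -(0.873)·log₂(0.873) = 0.17106
H(P) = 0.12357 + 0.34032 + 0.17106 = 0.63495 bits

log₂(3) = 1.58496 bits

D_KL(P||U) = 1.58496 - 0.63495 = 0.95001 ≈ 0.9500 bits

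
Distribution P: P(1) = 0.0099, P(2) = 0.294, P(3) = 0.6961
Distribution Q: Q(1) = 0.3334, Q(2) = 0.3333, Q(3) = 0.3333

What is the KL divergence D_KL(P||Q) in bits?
0.6361 bits

D_KL(P||Q) = Σ P(x) log₂(P(x)/Q(x))

Computing term by term:
  P(1)·log₂(P(1)/Q(1)) = 0.0099·log₂(0.0099/0.3334) = -0.05023
  P(2)·log₂(P(2)/Q(2)) = 0.294·log₂(0.294/0.3333) = -0.05322
  P(3)·log₂(P(3)/Q(3)) = 0.6961·log₂(0.6961/0.3333) = 0.73959

D_KL(P||Q) = -0.05023 - 0.05322 + 0.73959 = 0.63614 ≈ 0.6361 bits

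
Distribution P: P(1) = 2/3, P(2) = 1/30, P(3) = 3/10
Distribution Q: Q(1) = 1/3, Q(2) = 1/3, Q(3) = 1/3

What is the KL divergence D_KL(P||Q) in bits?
0.5103 bits

D_KL(P||Q) = Σ P(x) log₂(P(x)/Q(x))

Computing term by term:
  P(1)·log₂(P(1)/Q(1)) = (2/3)·log₂((2/3)/(1/3)) = 0.66667
  P(2)·log₂(P(2)/Q(2)) = (1/30)·log₂((1/30)/(1/3)) = -0.11073
  P(3)·log₂(P(3)/Q(3)) = (3/10)·log₂((3/10)/(1/3)) = -0.04560

D_KL(P||Q) = 0.66667 - 0.11073 - 0.04560 = 0.51034 ≈ 0.5103 bits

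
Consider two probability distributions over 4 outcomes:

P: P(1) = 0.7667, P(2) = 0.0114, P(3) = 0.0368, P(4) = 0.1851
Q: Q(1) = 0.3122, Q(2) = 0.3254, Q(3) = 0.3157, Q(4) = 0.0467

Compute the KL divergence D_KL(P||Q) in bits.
1.1923 bits

D_KL(P||Q) = Σ P(x) log₂(P(x)/Q(x))

Computing term by term:
  P(1)·log₂(P(1)/Q(1)) = 0.7667·log₂(0.7667/0.3122) = 0.99379
  P(2)·log₂(P(2)/Q(2)) = 0.0114·log₂(0.0114/0.3254) = -0.05512
  P(3)·log₂(P(3)/Q(3)) = 0.0368·log₂(0.0368/0.3157) = -0.11411
  P(4)·log₂(P(4)/Q(4)) = 0.1851·log₂(0.1851/0.0467) = 0.36776

D_KL(P||Q) = 0.99379 - 0.05512 - 0.11411 + 0.36776 = 1.19232 ≈ 1.1923 bits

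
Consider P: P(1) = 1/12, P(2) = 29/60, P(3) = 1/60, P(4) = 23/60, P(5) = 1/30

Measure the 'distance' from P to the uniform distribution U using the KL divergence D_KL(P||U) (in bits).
0.7239 bits

U(i) = 1/5 for all i

D_KL(P||U) = Σ P(x) log₂(P(x) / (1/5))
           = Σ P(x) log₂(P(x)) + log₂(5)
           = log₂(5) - H(P)

H(P) = -Σ P(x) log₂(P(x)):
  -P(1)·log₂(P(1)) = -(1/12)·log₂(1/12) = 0.29875
  -P(2)·log₂(P(2)) = -(29/60)·log₂(29/60) = 0.50697
  -P(3)·log₂(P(3)) = -(1/60)·log₂(1/60) = 0.09845
  -P(4)·log₂(P(4)) = -(23/60)·log₂(23/60) = 0.53028
  -P(5)·log₂(P(5)) = -(1/30)·log₂(1/30) = 0.16356
H(P) = 0.29875 + 0.50697 + 0.09845 + 0.53028 + 0.16356 = 1.59801 bits

log₂(5) = 2.32193 bits

D_KL(P||U) = 2.32193 - 1.59801 = 0.72392 ≈ 0.7239 bits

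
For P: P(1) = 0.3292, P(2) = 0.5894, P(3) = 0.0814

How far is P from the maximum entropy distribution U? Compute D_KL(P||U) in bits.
0.3132 bits

U(i) = 1/3 for all i

D_KL(P||U) = Σ P(x) log₂(P(x) / (1/3))
           = Σ P(x) log₂(P(x)) + log₂(3)
           = log₂(3) - H(P)

H(P) = -Σ P(x) log₂(P(x)):
  -P(1)·log₂(P(1)) = -(0.3292)·log₂(0.3292) = 0.52770
  -P(2)·log₂(P(2)) = -(0.5894)·log₂(0.5894) = 0.44952
  -P(3)·log₂(P(3)) = -(0.0814)·log₂(0.0814) = 0.29457
H(P) = 0.52770 + 0.44952 + 0.29457 = 1.27179 bits

log₂(3) = 1.58496 bits

D_KL(P||U) = 1.58496 - 1.27179 = 0.31317 ≈ 0.3132 bits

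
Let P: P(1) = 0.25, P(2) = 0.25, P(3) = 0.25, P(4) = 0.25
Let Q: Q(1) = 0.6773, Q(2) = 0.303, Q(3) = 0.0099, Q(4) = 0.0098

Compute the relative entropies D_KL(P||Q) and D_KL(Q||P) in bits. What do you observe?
D_KL(P||Q) = 1.9040 bits, D_KL(Q||P) = 0.9660 bits. The two directions give different values (D_KL(P||Q) exceeds D_KL(Q||P) by 0.9380 bits): KL divergence is asymmetric.

D_KL(P||Q) = Σ P(x) log₂(P(x)/Q(x))

Computing term by term:
  P(1)·log₂(P(1)/Q(1)) = 0.25·log₂(0.25/0.6773) = -0.35947
  P(2)·log₂(P(2)/Q(2)) = 0.25·log₂(0.25/0.303) = -0.06935
  P(3)·log₂(P(3)/Q(3)) = 0.25·log₂(0.25/0.0099) = 1.16459
  P(4)·log₂(P(4)/Q(4)) = 0.25·log₂(0.25/0.0098) = 1.16825

D_KL(P||Q) = -0.35947 - 0.06935 + 1.16459 + 1.16825 = 1.90402 ≈ 1.9040 bits

D_KL(Q||P) = Σ Q(x) log₂(Q(x)/P(x))

Computing term by term:
  Q(1)·log₂(Q(1)/P(1)) = 0.6773·log₂(0.6773/0.25) = 0.97387
  Q(2)·log₂(Q(2)/P(2)) = 0.303·log₂(0.303/0.25) = 0.08405
  Q(3)·log₂(Q(3)/P(3)) = 0.0099·log₂(0.0099/0.25) = -0.04612
  Q(4)·log₂(Q(4)/P(4)) = 0.0098·log₂(0.0098/0.25) = -0.04580

D_KL(Q||P) = 0.97387 + 0.08405 - 0.04612 - 0.04580 = 0.96600 ≈ 0.9660 bits

These are NOT equal (difference: 0.9380 bits). KL divergence is asymmetric: D_KL(P||Q) ≠ D_KL(Q||P) in general.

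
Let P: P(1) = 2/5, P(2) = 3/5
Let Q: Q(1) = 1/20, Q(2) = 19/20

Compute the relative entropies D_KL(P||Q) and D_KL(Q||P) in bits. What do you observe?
D_KL(P||Q) = 0.8022 bits, D_KL(Q||P) = 0.4798 bits. The two directions give different values (D_KL(P||Q) exceeds D_KL(Q||P) by 0.3224 bits): KL divergence is asymmetric.

D_KL(P||Q) = Σ P(x) log₂(P(x)/Q(x))

Computing term by term:
  P(1)·log₂(P(1)/Q(1)) = (2/5)·log₂((2/5)/(1/20)) = 1.20000
  P(2)·log₂(P(2)/Q(2)) = (3/5)·log₂((3/5)/(19/20)) = -0.39778

D_KL(P||Q) = 1.20000 - 0.39778 = 0.80222 ≈ 0.8022 bits

D_KL(Q||P) = Σ Q(x) log₂(Q(x)/P(x))

Computing term by term:
  Q(1)·log₂(Q(1)/P(1)) = (1/20)·log₂((1/20)/(2/5)) = -0.15000
  Q(2)·log₂(Q(2)/P(2)) = (19/20)·log₂((19/20)/(3/5)) = 0.62982

D_KL(Q||P) = -0.15000 + 0.62982 = 0.47982 ≈ 0.4798 bits

These are NOT equal (difference: 0.3224 bits). KL divergence is asymmetric: D_KL(P||Q) ≠ D_KL(Q||P) in general.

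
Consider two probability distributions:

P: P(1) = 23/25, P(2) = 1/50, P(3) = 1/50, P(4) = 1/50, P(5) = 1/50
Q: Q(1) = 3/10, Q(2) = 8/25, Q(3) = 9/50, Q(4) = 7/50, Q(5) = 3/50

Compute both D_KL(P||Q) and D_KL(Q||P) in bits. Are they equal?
D_KL(P||Q) = 1.2561 bits, D_KL(Q||P) = 1.8537 bits. No, they are not equal.

D_KL(P||Q) = Σ P(x) log₂(P(x)/Q(x))

Computing term by term:
  P(1)·log₂(P(1)/Q(1)) = (23/25)·log₂((23/25)/(3/10)) = 1.48734
  P(2)·log₂(P(2)/Q(2)) = (1/50)·log₂((1/50)/(8/25)) = -0.08000
  P(3)·log₂(P(3)/Q(3)) = (1/50)·log₂((1/50)/(9/50)) = -0.06340
  P(4)·log₂(P(4)/Q(4)) = (1/50)·log₂((1/50)/(7/50)) = -0.05615
  P(5)·log₂(P(5)/Q(5)) = (1/50)·log₂((1/50)/(3/50)) = -0.03170

D_KL(P||Q) = 1.48734 - 0.08000 - 0.06340 - 0.05615 - 0.03170 = 1.25609 ≈ 1.2561 bits

D_KL(Q||P) = Σ Q(x) log₂(Q(x)/P(x))

Computing term by term:
  Q(1)·log₂(Q(1)/P(1)) = (3/10)·log₂((3/10)/(23/25)) = -0.48500
  Q(2)·log₂(Q(2)/P(2)) = (8/25)·log₂((8/25)/(1/50)) = 1.28000
  Q(3)·log₂(Q(3)/P(3)) = (9/50)·log₂((9/50)/(1/50)) = 0.57059
  Q(4)·log₂(Q(4)/P(4)) = (7/50)·log₂((7/50)/(1/50)) = 0.39303
  Q(5)·log₂(Q(5)/P(5)) = (3/50)·log₂((3/50)/(1/50)) = 0.09510

D_KL(Q||P) = -0.48500 + 1.28000 + 0.57059 + 0.39303 + 0.09510 = 1.85372 ≈ 1.8537 bits

These are NOT equal (difference: 0.5976 bits). KL divergence is asymmetric: D_KL(P||Q) ≠ D_KL(Q||P) in general.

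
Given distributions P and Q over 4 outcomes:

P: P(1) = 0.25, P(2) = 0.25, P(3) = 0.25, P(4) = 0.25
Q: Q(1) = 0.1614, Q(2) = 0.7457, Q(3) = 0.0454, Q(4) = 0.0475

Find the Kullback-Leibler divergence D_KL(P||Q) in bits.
0.9779 bits

D_KL(P||Q) = Σ P(x) log₂(P(x)/Q(x))

Computing term by term:
  P(1)·log₂(P(1)/Q(1)) = 0.25·log₂(0.25/0.1614) = 0.15782
  P(2)·log₂(P(2)/Q(2)) = 0.25·log₂(0.25/0.7457) = -0.39417
  P(3)·log₂(P(3)/Q(3)) = 0.25·log₂(0.25/0.0454) = 0.61529
  P(4)·log₂(P(4)/Q(4)) = 0.25·log₂(0.25/0.0475) = 0.59898

D_KL(P||Q) = 0.15782 - 0.39417 + 0.61529 + 0.59898 = 0.97792 ≈ 0.9779 bits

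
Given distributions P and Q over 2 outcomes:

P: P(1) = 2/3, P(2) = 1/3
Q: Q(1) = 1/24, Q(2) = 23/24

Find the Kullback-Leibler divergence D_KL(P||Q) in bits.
2.1588 bits

D_KL(P||Q) = Σ P(x) log₂(P(x)/Q(x))

Computing term by term:
  P(1)·log₂(P(1)/Q(1)) = (2/3)·log₂((2/3)/(1/24)) = 2.66667
  P(2)·log₂(P(2)/Q(2)) = (1/3)·log₂((1/3)/(23/24)) = -0.50785

D_KL(P||Q) = 2.66667 - 0.50785 = 2.15882 ≈ 2.1588 bits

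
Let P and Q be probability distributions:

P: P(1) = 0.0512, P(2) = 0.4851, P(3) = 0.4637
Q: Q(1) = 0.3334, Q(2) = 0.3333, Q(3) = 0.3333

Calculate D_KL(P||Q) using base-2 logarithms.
0.3452 bits

D_KL(P||Q) = Σ P(x) log₂(P(x)/Q(x))

Computing term by term:
  P(1)·log₂(P(1)/Q(1)) = 0.0512·log₂(0.0512/0.3334) = -0.13840
  P(2)·log₂(P(2)/Q(2)) = 0.4851·log₂(0.4851/0.3333) = 0.26266
  P(3)·log₂(P(3)/Q(3)) = 0.4637·log₂(0.4637/0.3333) = 0.22089

D_KL(P||Q) = -0.13840 + 0.26266 + 0.22089 = 0.34515 ≈ 0.3452 bits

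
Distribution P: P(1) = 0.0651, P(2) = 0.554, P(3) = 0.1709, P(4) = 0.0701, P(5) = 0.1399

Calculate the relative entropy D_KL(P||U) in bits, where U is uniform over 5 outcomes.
0.4920 bits

U(i) = 1/5 for all i

D_KL(P||U) = Σ P(x) log₂(P(x) / (1/5))
           = Σ P(x) log₂(P(x)) + log₂(5)
           = log₂(5) - H(P)

H(P) = -Σ P(x) log₂(P(x)):
  -P(1)·log₂(P(1)) = -(0.0651)·log₂(0.0651) = 0.25657
  -P(2)·log₂(P(2)) = -(0.554)·log₂(0.554) = 0.47203
  -P(3)·log₂(P(3)) = -(0.1709)·log₂(0.1709) = 0.43559
  -P(4)·log₂(P(4)) = -(0.0701)·log₂(0.0701) = 0.26879
  -P(5)·log₂(P(5)) = -(0.1399)·log₂(0.1399) = 0.39697
H(P) = 0.25657 + 0.47203 + 0.43559 + 0.26879 + 0.39697 = 1.82995 bits

log₂(5) = 2.32193 bits

D_KL(P||U) = 2.32193 - 1.82995 = 0.49198 ≈ 0.4920 bits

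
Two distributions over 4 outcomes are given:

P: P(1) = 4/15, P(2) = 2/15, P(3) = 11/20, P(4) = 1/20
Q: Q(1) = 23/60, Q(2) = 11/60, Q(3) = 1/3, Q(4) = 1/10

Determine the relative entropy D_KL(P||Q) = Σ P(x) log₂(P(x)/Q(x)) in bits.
0.1465 bits

D_KL(P||Q) = Σ P(x) log₂(P(x)/Q(x))

Computing term by term:
  P(1)·log₂(P(1)/Q(1)) = (4/15)·log₂((4/15)/(23/60)) = -0.13962
  P(2)·log₂(P(2)/Q(2)) = (2/15)·log₂((2/15)/(11/60)) = -0.06126
  P(3)·log₂(P(3)/Q(3)) = (11/20)·log₂((11/20)/(1/3)) = 0.39736
  P(4)·log₂(P(4)/Q(4)) = (1/20)·log₂((1/20)/(1/10)) = -0.05000

D_KL(P||Q) = -0.13962 - 0.06126 + 0.39736 - 0.05000 = 0.14648 ≈ 0.1465 bits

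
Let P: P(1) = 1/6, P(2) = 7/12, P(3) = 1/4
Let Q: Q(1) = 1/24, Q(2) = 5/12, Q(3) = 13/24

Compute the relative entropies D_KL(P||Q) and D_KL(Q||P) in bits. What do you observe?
D_KL(P||Q) = 0.3376 bits, D_KL(Q||P) = 0.3186 bits. The two directions give different values (D_KL(P||Q) exceeds D_KL(Q||P) by 0.0190 bits): KL divergence is asymmetric.

D_KL(P||Q) = Σ P(x) log₂(P(x)/Q(x))

Computing term by term:
  P(1)·log₂(P(1)/Q(1)) = (1/6)·log₂((1/6)/(1/24)) = 0.33333
  P(2)·log₂(P(2)/Q(2)) = (7/12)·log₂((7/12)/(5/12)) = 0.28317
  P(3)·log₂(P(3)/Q(3)) = (1/4)·log₂((1/4)/(13/24)) = -0.27887

D_KL(P||Q) = 0.33333 + 0.28317 - 0.27887 = 0.33763 ≈ 0.3376 bits

D_KL(Q||P) = Σ Q(x) log₂(Q(x)/P(x))

Computing term by term:
  Q(1)·log₂(Q(1)/P(1)) = (1/24)·log₂((1/24)/(1/6)) = -0.08333
  Q(2)·log₂(Q(2)/P(2)) = (5/12)·log₂((5/12)/(7/12)) = -0.20226
  Q(3)·log₂(Q(3)/P(3)) = (13/24)·log₂((13/24)/(1/4)) = 0.60422

D_KL(Q||P) = -0.08333 - 0.20226 + 0.60422 = 0.31863 ≈ 0.3186 bits

These are NOT equal (difference: 0.0190 bits). KL divergence is asymmetric: D_KL(P||Q) ≠ D_KL(Q||P) in general.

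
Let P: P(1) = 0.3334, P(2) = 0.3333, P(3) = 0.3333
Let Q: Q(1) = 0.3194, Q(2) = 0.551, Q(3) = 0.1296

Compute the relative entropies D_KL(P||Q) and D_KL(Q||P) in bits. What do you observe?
D_KL(P||Q) = 0.2331 bits, D_KL(Q||P) = 0.2032 bits. The two directions give different values (D_KL(P||Q) exceeds D_KL(Q||P) by 0.0299 bits): KL divergence is asymmetric.

D_KL(P||Q) = Σ P(x) log₂(P(x)/Q(x))

Computing term by term:
  P(1)·log₂(P(1)/Q(1)) = 0.3334·log₂(0.3334/0.3194) = 0.02063
  P(2)·log₂(P(2)/Q(2)) = 0.3333·log₂(0.3333/0.551) = -0.24172
  P(3)·log₂(P(3)/Q(3)) = 0.3333·log₂(0.3333/0.1296) = 0.45421

D_KL(P||Q) = 0.02063 - 0.24172 + 0.45421 = 0.23312 ≈ 0.2331 bits

D_KL(Q||P) = Σ Q(x) log₂(Q(x)/P(x))

Computing term by term:
  Q(1)·log₂(Q(1)/P(1)) = 0.3194·log₂(0.3194/0.3334) = -0.01977
  Q(2)·log₂(Q(2)/P(2)) = 0.551·log₂(0.551/0.3333) = 0.39960
  Q(3)·log₂(Q(3)/P(3)) = 0.1296·log₂(0.1296/0.3333) = -0.17661

D_KL(Q||P) = -0.01977 + 0.39960 - 0.17661 = 0.20322 ≈ 0.2032 bits

These are NOT equal (difference: 0.0299 bits). KL divergence is asymmetric: D_KL(P||Q) ≠ D_KL(Q||P) in general.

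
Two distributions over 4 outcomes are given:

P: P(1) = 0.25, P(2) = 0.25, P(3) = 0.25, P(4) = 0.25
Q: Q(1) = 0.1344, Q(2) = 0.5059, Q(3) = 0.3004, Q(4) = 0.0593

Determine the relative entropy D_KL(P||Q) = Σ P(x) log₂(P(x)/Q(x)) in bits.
0.4223 bits

D_KL(P||Q) = Σ P(x) log₂(P(x)/Q(x))

Computing term by term:
  P(1)·log₂(P(1)/Q(1)) = 0.25·log₂(0.25/0.1344) = 0.22385
  P(2)·log₂(P(2)/Q(2)) = 0.25·log₂(0.25/0.5059) = -0.25423
  P(3)·log₂(P(3)/Q(3)) = 0.25·log₂(0.25/0.3004) = -0.06624
  P(4)·log₂(P(4)/Q(4)) = 0.25·log₂(0.25/0.0593) = 0.51896

D_KL(P||Q) = 0.22385 - 0.25423 - 0.06624 + 0.51896 = 0.42234 ≈ 0.4223 bits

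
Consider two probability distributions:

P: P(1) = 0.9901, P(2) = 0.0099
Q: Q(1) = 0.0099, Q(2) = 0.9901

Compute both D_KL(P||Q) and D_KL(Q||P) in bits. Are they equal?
D_KL(P||Q) = 6.5125 bits, D_KL(Q||P) = 6.5125 bits. Yes, in this case they are equal (although KL divergence is not symmetric in general).

D_KL(P||Q) = Σ P(x) log₂(P(x)/Q(x))

Computing term by term:
  P(1)·log₂(P(1)/Q(1)) = 0.9901·log₂(0.9901/0.0099) = 6.57823
  P(2)·log₂(P(2)/Q(2)) = 0.0099·log₂(0.0099/0.9901) = -0.06578

D_KL(P||Q) = 6.57823 - 0.06578 = 6.51245 ≈ 6.5125 bits

D_KL(Q||P) = Σ Q(x) log₂(Q(x)/P(x))

Computing term by term:
  Q(1)·log₂(Q(1)/P(1)) = 0.0099·log₂(0.0099/0.9901) = -0.06578
  Q(2)·log₂(Q(2)/P(2)) = 0.9901·log₂(0.9901/0.0099) = 6.57823

D_KL(Q||P) = -0.06578 + 6.57823 = 6.51245 ≈ 6.5125 bits

These ARE equal here. Q is P with outcomes relabeled (Q(1) = P(2), Q(2) = P(1)) by a relabeling that is its own inverse, so the two sums contain exactly the same terms in a different order. This is a special case — KL divergence is not symmetric in general: D_KL(P||Q) ≠ D_KL(Q||P) for most P, Q.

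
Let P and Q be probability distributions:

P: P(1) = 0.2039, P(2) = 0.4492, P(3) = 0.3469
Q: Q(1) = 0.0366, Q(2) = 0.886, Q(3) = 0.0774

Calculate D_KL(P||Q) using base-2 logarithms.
0.8158 bits

D_KL(P||Q) = Σ P(x) log₂(P(x)/Q(x))

Computing term by term:
  P(1)·log₂(P(1)/Q(1)) = 0.2039·log₂(0.2039/0.0366) = 0.50525
  P(2)·log₂(P(2)/Q(2)) = 0.4492·log₂(0.4492/0.886) = -0.44019
  P(3)·log₂(P(3)/Q(3)) = 0.3469·log₂(0.3469/0.0774) = 0.75073

D_KL(P||Q) = 0.50525 - 0.44019 + 0.75073 = 0.81579 ≈ 0.8158 bits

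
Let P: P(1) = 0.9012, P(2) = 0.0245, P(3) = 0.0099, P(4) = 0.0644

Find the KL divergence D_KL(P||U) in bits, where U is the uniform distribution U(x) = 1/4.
1.4129 bits

U(i) = 1/4 for all i

D_KL(P||U) = Σ P(x) log₂(P(x) / (1/4))
           = Σ P(x) log₂(P(x)) + log₂(4)
           = log₂(4) - H(P)

H(P) = -Σ P(x) log₂(P(x)):
  -P(1)·log₂(P(1)) = -(0.9012)·log₂(0.9012) = 0.13525
  -P(2)·log₂(P(2)) = -(0.0245)·log₂(0.0245) = 0.13110
  -P(3)·log₂(P(3)) = -(0.0099)·log₂(0.0099) = 0.06592
  -P(4)·log₂(P(4)) = -(0.0644)·log₂(0.0644) = 0.25482
H(P) = 0.13525 + 0.13110 + 0.06592 + 0.25482 = 0.58709 bits

log₂(4) = 2.00000 bits

D_KL(P||U) = 2.00000 - 0.58709 = 1.41291 ≈ 1.4129 bits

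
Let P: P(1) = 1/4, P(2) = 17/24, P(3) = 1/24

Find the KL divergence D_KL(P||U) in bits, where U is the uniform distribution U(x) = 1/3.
0.5415 bits

U(i) = 1/3 for all i

D_KL(P||U) = Σ P(x) log₂(P(x) / (1/3))
           = Σ P(x) log₂(P(x)) + log₂(3)
           = log₂(3) - H(P)

H(P) = -Σ P(x) log₂(P(x)):
  -P(1)·log₂(P(1)) = -(1/4)·log₂(1/4) = 0.50000
  -P(2)·log₂(P(2)) = -(17/24)·log₂(17/24) = 0.35240
  -P(3)·log₂(P(3)) = -(1/24)·log₂(1/24) = 0.19104
H(P) = 0.50000 + 0.35240 + 0.19104 = 1.04344 bits

log₂(3) = 1.58496 bits

D_KL(P||U) = 1.58496 - 1.04344 = 0.54152 ≈ 0.5415 bits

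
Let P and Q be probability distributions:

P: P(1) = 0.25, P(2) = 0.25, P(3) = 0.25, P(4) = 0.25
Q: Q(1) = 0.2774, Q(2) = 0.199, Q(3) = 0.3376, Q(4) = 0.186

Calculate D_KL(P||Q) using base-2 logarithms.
0.0431 bits

D_KL(P||Q) = Σ P(x) log₂(P(x)/Q(x))

Computing term by term:
  P(1)·log₂(P(1)/Q(1)) = 0.25·log₂(0.25/0.2774) = -0.03751
  P(2)·log₂(P(2)/Q(2)) = 0.25·log₂(0.25/0.199) = 0.08229
  P(3)·log₂(P(3)/Q(3)) = 0.25·log₂(0.25/0.3376) = -0.10835
  P(4)·log₂(P(4)/Q(4)) = 0.25·log₂(0.25/0.186) = 0.10666

D_KL(P||Q) = -0.03751 + 0.08229 - 0.10835 + 0.10666 = 0.04309 ≈ 0.0431 bits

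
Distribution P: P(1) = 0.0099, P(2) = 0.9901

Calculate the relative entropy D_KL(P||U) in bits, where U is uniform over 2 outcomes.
0.9199 bits

U(i) = 1/2 for all i

D_KL(P||U) = Σ P(x) log₂(P(x) / (1/2))
           = Σ P(x) log₂(P(x)) + log₂(2)
           = log₂(2) - H(P)

H(P) = -Σ P(x) log₂(P(x)):
  -P(1)·log₂(P(1)) = -(0.0099)·log₂(0.0099) = 0.06592
  -P(2)·log₂(P(2)) = -(0.9901)·log₂(0.9901) = 0.01421
H(P) = 0.06592 + 0.01421 = 0.08013 bits

log₂(2) = 1.00000 bits

D_KL(P||U) = 1.00000 - 0.08013 = 0.91987 ≈ 0.9199 bits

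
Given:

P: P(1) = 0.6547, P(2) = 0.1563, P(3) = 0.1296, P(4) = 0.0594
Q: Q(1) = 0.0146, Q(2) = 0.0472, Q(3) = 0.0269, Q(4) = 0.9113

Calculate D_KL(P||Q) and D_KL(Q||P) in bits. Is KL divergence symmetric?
D_KL(P||Q) = 3.9222 bits, D_KL(Q||P) = 3.3673 bits. No, KL divergence is not symmetric.

D_KL(P||Q) = Σ P(x) log₂(P(x)/Q(x))

Computing term by term:
  P(1)·log₂(P(1)/Q(1)) = 0.6547·log₂(0.6547/0.0146) = 3.59220
  P(2)·log₂(P(2)/Q(2)) = 0.1563·log₂(0.1563/0.0472) = 0.27000
  P(3)·log₂(P(3)/Q(3)) = 0.1296·log₂(0.1296/0.0269) = 0.29398
  P(4)·log₂(P(4)/Q(4)) = 0.0594·log₂(0.0594/0.9113) = -0.23400

D_KL(P||Q) = 3.59220 + 0.27000 + 0.29398 - 0.23400 = 3.92218 ≈ 3.9222 bits

D_KL(Q||P) = Σ Q(x) log₂(Q(x)/P(x))

Computing term by term:
  Q(1)·log₂(Q(1)/P(1)) = 0.0146·log₂(0.0146/0.6547) = -0.08011
  Q(2)·log₂(Q(2)/P(2)) = 0.0472·log₂(0.0472/0.1563) = -0.08154
  Q(3)·log₂(Q(3)/P(3)) = 0.0269·log₂(0.0269/0.1296) = -0.06102
  Q(4)·log₂(Q(4)/P(4)) = 0.9113·log₂(0.9113/0.0594) = 3.58997

D_KL(Q||P) = -0.08011 - 0.08154 - 0.06102 + 3.58997 = 3.36730 ≈ 3.3673 bits

These are NOT equal (difference: 0.5549 bits). KL divergence is asymmetric: D_KL(P||Q) ≠ D_KL(Q||P) in general.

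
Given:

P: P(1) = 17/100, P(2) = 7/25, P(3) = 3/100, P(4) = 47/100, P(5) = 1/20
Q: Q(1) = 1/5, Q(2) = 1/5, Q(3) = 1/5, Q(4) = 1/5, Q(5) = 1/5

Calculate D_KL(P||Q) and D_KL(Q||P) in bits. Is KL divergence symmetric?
D_KL(P||Q) = 0.4933 bits, D_KL(Q||P) = 0.6507 bits. No, KL divergence is not symmetric.

D_KL(P||Q) = Σ P(x) log₂(P(x)/Q(x))

Computing term by term:
  P(1)·log₂(P(1)/Q(1)) = (17/100)·log₂((17/100)/(1/5)) = -0.03986
  P(2)·log₂(P(2)/Q(2)) = (7/25)·log₂((7/25)/(1/5)) = 0.13592
  P(3)·log₂(P(3)/Q(3)) = (3/100)·log₂((3/100)/(1/5)) = -0.08211
  P(4)·log₂(P(4)/Q(4)) = (47/100)·log₂((47/100)/(1/5)) = 0.57935
  P(5)·log₂(P(5)/Q(5)) = (1/20)·log₂((1/20)/(1/5)) = -0.10000

D_KL(P||Q) = -0.03986 + 0.13592 - 0.08211 + 0.57935 - 0.10000 = 0.49330 ≈ 0.4933 bits

D_KL(Q||P) = Σ Q(x) log₂(Q(x)/P(x))

Computing term by term:
  Q(1)·log₂(Q(1)/P(1)) = (1/5)·log₂((1/5)/(17/100)) = 0.04689
  Q(2)·log₂(Q(2)/P(2)) = (1/5)·log₂((1/5)/(7/25)) = -0.09709
  Q(3)·log₂(Q(3)/P(3)) = (1/5)·log₂((1/5)/(3/100)) = 0.54739
  Q(4)·log₂(Q(4)/P(4)) = (1/5)·log₂((1/5)/(47/100)) = -0.24653
  Q(5)·log₂(Q(5)/P(5)) = (1/5)·log₂((1/5)/(1/20)) = 0.40000

D_KL(Q||P) = 0.04689 - 0.09709 + 0.54739 - 0.24653 + 0.40000 = 0.65066 ≈ 0.6507 bits

These are NOT equal (difference: 0.1574 bits). KL divergence is asymmetric: D_KL(P||Q) ≠ D_KL(Q||P) in general.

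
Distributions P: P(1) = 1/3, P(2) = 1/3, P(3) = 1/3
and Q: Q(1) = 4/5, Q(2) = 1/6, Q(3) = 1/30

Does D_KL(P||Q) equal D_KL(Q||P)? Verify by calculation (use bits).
D_KL(P||Q) = 1.0196 bits, D_KL(Q||P) = 0.7330 bits. No — D_KL(P||Q) ≠ D_KL(Q||P) for this pair.

D_KL(P||Q) = Σ P(x) log₂(P(x)/Q(x))

Computing term by term:
  P(1)·log₂(P(1)/Q(1)) = (1/3)·log₂((1/3)/(4/5)) = -0.42101
  P(2)·log₂(P(2)/Q(2)) = (1/3)·log₂((1/3)/(1/6)) = 0.33333
  P(3)·log₂(P(3)/Q(3)) = (1/3)·log₂((1/3)/(1/30)) = 1.10731

D_KL(P||Q) = -0.42101 + 0.33333 + 1.10731 = 1.01963 ≈ 1.0196 bits

D_KL(Q||P) = Σ Q(x) log₂(Q(x)/P(x))

Computing term by term:
  Q(1)·log₂(Q(1)/P(1)) = (4/5)·log₂((4/5)/(1/3)) = 1.01043
  Q(2)·log₂(Q(2)/P(2)) = (1/6)·log₂((1/6)/(1/3)) = -0.16667
  Q(3)·log₂(Q(3)/P(3)) = (1/30)·log₂((1/30)/(1/3)) = -0.11073

D_KL(Q||P) = 1.01043 - 0.16667 - 0.11073 = 0.73303 ≈ 0.7330 bits

These are NOT equal (difference: 0.2866 bits). KL divergence is asymmetric: D_KL(P||Q) ≠ D_KL(Q||P) in general.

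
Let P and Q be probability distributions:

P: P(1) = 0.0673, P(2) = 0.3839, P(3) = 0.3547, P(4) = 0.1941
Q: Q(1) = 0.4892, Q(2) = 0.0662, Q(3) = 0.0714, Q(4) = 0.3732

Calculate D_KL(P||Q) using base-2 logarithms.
1.4181 bits

D_KL(P||Q) = Σ P(x) log₂(P(x)/Q(x))

Computing term by term:
  P(1)·log₂(P(1)/Q(1)) = 0.0673·log₂(0.0673/0.4892) = -0.19260
  P(2)·log₂(P(2)/Q(2)) = 0.3839·log₂(0.3839/0.0662) = 0.97350
  P(3)·log₂(P(3)/Q(3)) = 0.3547·log₂(0.3547/0.0714) = 0.82028
  P(4)·log₂(P(4)/Q(4)) = 0.1941·log₂(0.1941/0.3732) = -0.18307

D_KL(P||Q) = -0.19260 + 0.97350 + 0.82028 - 0.18307 = 1.41811 ≈ 1.4181 bits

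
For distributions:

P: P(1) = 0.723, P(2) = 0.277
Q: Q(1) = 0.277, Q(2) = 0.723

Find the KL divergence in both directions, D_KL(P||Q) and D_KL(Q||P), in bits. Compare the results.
D_KL(P||Q) = 0.6173 bits, D_KL(Q||P) = 0.6173 bits. The two directions give exactly the same value for this pair.

D_KL(P||Q) = Σ P(x) log₂(P(x)/Q(x))

Computing term by term:
  P(1)·log₂(P(1)/Q(1)) = 0.723·log₂(0.723/0.277) = 1.00071
  P(2)·log₂(P(2)/Q(2)) = 0.277·log₂(0.277/0.723) = -0.38340

D_KL(P||Q) = 1.00071 - 0.38340 = 0.61731 ≈ 0.6173 bits

D_KL(Q||P) = Σ Q(x) log₂(Q(x)/P(x))

Computing term by term:
  Q(1)·log₂(Q(1)/P(1)) = 0.277·log₂(0.277/0.723) = -0.38340
  Q(2)·log₂(Q(2)/P(2)) = 0.723·log₂(0.723/0.277) = 1.00071

D_KL(Q||P) = -0.38340 + 1.00071 = 0.61731 ≈ 0.6173 bits

These ARE equal here. Q is P with outcomes relabeled (Q(1) = P(2), Q(2) = P(1)) by a relabeling that is its own inverse, so the two sums contain exactly the same terms in a different order. This is a special case — KL divergence is not symmetric in general: D_KL(P||Q) ≠ D_KL(Q||P) for most P, Q.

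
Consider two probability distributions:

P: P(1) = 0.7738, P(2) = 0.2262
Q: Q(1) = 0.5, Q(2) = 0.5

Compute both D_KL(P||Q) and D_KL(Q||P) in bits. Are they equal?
D_KL(P||Q) = 0.2287 bits, D_KL(Q||P) = 0.2571 bits. No, they are not equal.

D_KL(P||Q) = Σ P(x) log₂(P(x)/Q(x))

Computing term by term:
  P(1)·log₂(P(1)/Q(1)) = 0.7738·log₂(0.7738/0.5) = 0.48752
  P(2)·log₂(P(2)/Q(2)) = 0.2262·log₂(0.2262/0.5) = -0.25885

D_KL(P||Q) = 0.48752 - 0.25885 = 0.22867 ≈ 0.2287 bits

D_KL(Q||P) = Σ Q(x) log₂(Q(x)/P(x))

Computing term by term:
  Q(1)·log₂(Q(1)/P(1)) = 0.5·log₂(0.5/0.7738) = -0.31502
  Q(2)·log₂(Q(2)/P(2)) = 0.5·log₂(0.5/0.2262) = 0.57216

D_KL(Q||P) = -0.31502 + 0.57216 = 0.25714 ≈ 0.2571 bits

These are NOT equal (difference: 0.0284 bits). KL divergence is asymmetric: D_KL(P||Q) ≠ D_KL(Q||P) in general.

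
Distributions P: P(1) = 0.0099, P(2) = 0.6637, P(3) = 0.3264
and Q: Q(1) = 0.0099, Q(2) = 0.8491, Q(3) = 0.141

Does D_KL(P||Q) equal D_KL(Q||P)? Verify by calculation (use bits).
D_KL(P||Q) = 0.1594 bits, D_KL(Q||P) = 0.1310 bits. No — D_KL(P||Q) ≠ D_KL(Q||P) for this pair.

D_KL(P||Q) = Σ P(x) log₂(P(x)/Q(x))

Computing term by term:
  P(1)·log₂(P(1)/Q(1)) = 0.0099·log₂(0.0099/0.0099) = 0.00000
  P(2)·log₂(P(2)/Q(2)) = 0.6637·log₂(0.6637/0.8491) = -0.23588
  P(3)·log₂(P(3)/Q(3)) = 0.3264·log₂(0.3264/0.141) = 0.39525

D_KL(P||Q) = 0.00000 - 0.23588 + 0.39525 = 0.15937 ≈ 0.1594 bits

D_KL(Q||P) = Σ Q(x) log₂(Q(x)/P(x))

Computing term by term:
  Q(1)·log₂(Q(1)/P(1)) = 0.0099·log₂(0.0099/0.0099) = 0.00000
  Q(2)·log₂(Q(2)/P(2)) = 0.8491·log₂(0.8491/0.6637) = 0.30177
  Q(3)·log₂(Q(3)/P(3)) = 0.141·log₂(0.141/0.3264) = -0.17074

D_KL(Q||P) = 0.00000 + 0.30177 - 0.17074 = 0.13103 ≈ 0.1310 bits

These are NOT equal (difference: 0.0284 bits). KL divergence is asymmetric: D_KL(P||Q) ≠ D_KL(Q||P) in general.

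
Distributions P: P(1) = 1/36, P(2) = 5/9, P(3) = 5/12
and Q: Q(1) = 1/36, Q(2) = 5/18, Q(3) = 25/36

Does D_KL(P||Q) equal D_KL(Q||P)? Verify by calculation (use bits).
D_KL(P||Q) = 0.2485 bits, D_KL(Q||P) = 0.2340 bits. No — D_KL(P||Q) ≠ D_KL(Q||P) for this pair.

D_KL(P||Q) = Σ P(x) log₂(P(x)/Q(x))

Computing term by term:
  P(1)·log₂(P(1)/Q(1)) = (1/36)·log₂((1/36)/(1/36)) = 0.00000
  P(2)·log₂(P(2)/Q(2)) = (5/9)·log₂((5/9)/(5/18)) = 0.55556
  P(3)·log₂(P(3)/Q(3)) = (5/12)·log₂((5/12)/(25/36)) = -0.30707

D_KL(P||Q) = 0.00000 + 0.55556 - 0.30707 = 0.24849 ≈ 0.2485 bits

D_KL(Q||P) = Σ Q(x) log₂(Q(x)/P(x))

Computing term by term:
  Q(1)·log₂(Q(1)/P(1)) = (1/36)·log₂((1/36)/(1/36)) = 0.00000
  Q(2)·log₂(Q(2)/P(2)) = (5/18)·log₂((5/18)/(5/9)) = -0.27778
  Q(3)·log₂(Q(3)/P(3)) = (25/36)·log₂((25/36)/(5/12)) = 0.51178

D_KL(Q||P) = 0.00000 - 0.27778 + 0.51178 = 0.23400 ≈ 0.2340 bits

These are NOT equal (difference: 0.0145 bits). KL divergence is asymmetric: D_KL(P||Q) ≠ D_KL(Q||P) in general.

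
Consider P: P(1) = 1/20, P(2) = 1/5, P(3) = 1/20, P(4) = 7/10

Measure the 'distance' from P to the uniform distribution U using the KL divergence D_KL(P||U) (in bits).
0.7432 bits

U(i) = 1/4 for all i

D_KL(P||U) = Σ P(x) log₂(P(x) / (1/4))
           = Σ P(x) log₂(P(x)) + log₂(4)
           = log₂(4) - H(P)

H(P) = -Σ P(x) log₂(P(x)):
  -P(1)·log₂(P(1)) = -(1/20)·log₂(1/20) = 0.21610
  -P(2)·log₂(P(2)) = -(1/5)·log₂(1/5) = 0.46439
  -P(3)·log₂(P(3)) = -(1/20)·log₂(1/20) = 0.21610
  -P(4)·log₂(P(4)) = -(7/10)·log₂(7/10) = 0.36020
H(P) = 0.21610 + 0.46439 + 0.21610 + 0.36020 = 1.25679 bits

log₂(4) = 2.00000 bits

D_KL(P||U) = 2.00000 - 1.25679 = 0.74321 ≈ 0.7432 bits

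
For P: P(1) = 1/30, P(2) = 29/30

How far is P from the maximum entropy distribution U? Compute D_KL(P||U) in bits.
0.7892 bits

U(i) = 1/2 for all i

D_KL(P||U) = Σ P(x) log₂(P(x) / (1/2))
           = Σ P(x) log₂(P(x)) + log₂(2)
           = log₂(2) - H(P)

H(P) = -Σ P(x) log₂(P(x)):
  -P(1)·log₂(P(1)) = -(1/30)·log₂(1/30) = 0.16356
  -P(2)·log₂(P(2)) = -(29/30)·log₂(29/30) = 0.04728
H(P) = 0.16356 + 0.04728 = 0.21084 bits

log₂(2) = 1.00000 bits

D_KL(P||U) = 1.00000 - 0.21084 = 0.78916 ≈ 0.7892 bits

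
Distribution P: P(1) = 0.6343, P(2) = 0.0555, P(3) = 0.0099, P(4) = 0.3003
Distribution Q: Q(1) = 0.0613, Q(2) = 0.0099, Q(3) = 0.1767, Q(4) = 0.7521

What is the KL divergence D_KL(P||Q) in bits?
1.8375 bits

D_KL(P||Q) = Σ P(x) log₂(P(x)/Q(x))

Computing term by term:
  P(1)·log₂(P(1)/Q(1)) = 0.6343·log₂(0.6343/0.0613) = 2.13836
  P(2)·log₂(P(2)/Q(2)) = 0.0555·log₂(0.0555/0.0099) = 0.13803
  P(3)·log₂(P(3)/Q(3)) = 0.0099·log₂(0.0099/0.1767) = -0.04116
  P(4)·log₂(P(4)/Q(4)) = 0.3003·log₂(0.3003/0.7521) = -0.39775

D_KL(P||Q) = 2.13836 + 0.13803 - 0.04116 - 0.39775 = 1.83748 ≈ 1.8375 bits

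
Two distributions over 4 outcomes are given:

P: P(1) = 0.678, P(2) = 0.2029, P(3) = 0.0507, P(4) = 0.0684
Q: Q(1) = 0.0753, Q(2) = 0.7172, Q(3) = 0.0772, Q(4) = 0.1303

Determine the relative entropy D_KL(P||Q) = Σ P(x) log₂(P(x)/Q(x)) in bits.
1.6857 bits

D_KL(P||Q) = Σ P(x) log₂(P(x)/Q(x))

Computing term by term:
  P(1)·log₂(P(1)/Q(1)) = 0.678·log₂(0.678/0.0753) = 2.14964
  P(2)·log₂(P(2)/Q(2)) = 0.2029·log₂(0.2029/0.7172) = -0.36960
  P(3)·log₂(P(3)/Q(3)) = 0.0507·log₂(0.0507/0.0772) = -0.03076
  P(4)·log₂(P(4)/Q(4)) = 0.0684·log₂(0.0684/0.1303) = -0.06360

D_KL(P||Q) = 2.14964 - 0.36960 - 0.03076 - 0.06360 = 1.68568 ≈ 1.6857 bits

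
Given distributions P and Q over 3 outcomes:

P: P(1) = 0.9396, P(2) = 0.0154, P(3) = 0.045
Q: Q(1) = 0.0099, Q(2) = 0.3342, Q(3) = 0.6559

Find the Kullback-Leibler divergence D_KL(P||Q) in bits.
5.9294 bits

D_KL(P||Q) = Σ P(x) log₂(P(x)/Q(x))

Computing term by term:
  P(1)·log₂(P(1)/Q(1)) = 0.9396·log₂(0.9396/0.0099) = 6.17174
  P(2)·log₂(P(2)/Q(2)) = 0.0154·log₂(0.0154/0.3342) = -0.06837
  P(3)·log₂(P(3)/Q(3)) = 0.045·log₂(0.045/0.6559) = -0.17395

D_KL(P||Q) = 6.17174 - 0.06837 - 0.17395 = 5.92942 ≈ 5.9294 bits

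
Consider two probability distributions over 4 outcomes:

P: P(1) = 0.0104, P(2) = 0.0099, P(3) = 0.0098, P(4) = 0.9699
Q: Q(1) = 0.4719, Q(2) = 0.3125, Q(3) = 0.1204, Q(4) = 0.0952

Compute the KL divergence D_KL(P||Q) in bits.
3.1060 bits

D_KL(P||Q) = Σ P(x) log₂(P(x)/Q(x))

Computing term by term:
  P(1)·log₂(P(1)/Q(1)) = 0.0104·log₂(0.0104/0.4719) = -0.05724
  P(2)·log₂(P(2)/Q(2)) = 0.0099·log₂(0.0099/0.3125) = -0.04930
  P(3)·log₂(P(3)/Q(3)) = 0.0098·log₂(0.0098/0.1204) = -0.03547
  P(4)·log₂(P(4)/Q(4)) = 0.9699·log₂(0.9699/0.0952) = 3.24800

D_KL(P||Q) = -0.05724 - 0.04930 - 0.03547 + 3.24800 = 3.10599 ≈ 3.1060 bits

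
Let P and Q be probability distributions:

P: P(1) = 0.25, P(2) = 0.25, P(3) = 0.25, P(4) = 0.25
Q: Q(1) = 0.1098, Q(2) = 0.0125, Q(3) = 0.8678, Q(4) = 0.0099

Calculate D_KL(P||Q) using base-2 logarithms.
2.0930 bits

D_KL(P||Q) = Σ P(x) log₂(P(x)/Q(x))

Computing term by term:
  P(1)·log₂(P(1)/Q(1)) = 0.25·log₂(0.25/0.1098) = 0.29676
  P(2)·log₂(P(2)/Q(2)) = 0.25·log₂(0.25/0.0125) = 1.08048
  P(3)·log₂(P(3)/Q(3)) = 0.25·log₂(0.25/0.8678) = -0.44886
  P(4)·log₂(P(4)/Q(4)) = 0.25·log₂(0.25/0.0099) = 1.16459

D_KL(P||Q) = 0.29676 + 1.08048 - 0.44886 + 1.16459 = 2.09297 ≈ 2.0930 bits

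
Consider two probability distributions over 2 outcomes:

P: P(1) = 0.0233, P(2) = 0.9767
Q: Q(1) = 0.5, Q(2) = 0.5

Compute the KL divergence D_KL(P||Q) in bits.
0.8404 bits

D_KL(P||Q) = Σ P(x) log₂(P(x)/Q(x))

Computing term by term:
  P(1)·log₂(P(1)/Q(1)) = 0.0233·log₂(0.0233/0.5) = -0.10307
  P(2)·log₂(P(2)/Q(2)) = 0.9767·log₂(0.9767/0.5) = 0.94348

D_KL(P||Q) = -0.10307 + 0.94348 = 0.84041 ≈ 0.8404 bits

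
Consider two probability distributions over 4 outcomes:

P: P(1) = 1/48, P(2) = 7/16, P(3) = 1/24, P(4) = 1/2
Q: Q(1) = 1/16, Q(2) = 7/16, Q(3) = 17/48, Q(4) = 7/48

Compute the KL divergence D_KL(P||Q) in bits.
0.7271 bits

D_KL(P||Q) = Σ P(x) log₂(P(x)/Q(x))

Computing term by term:
  P(1)·log₂(P(1)/Q(1)) = (1/48)·log₂((1/48)/(1/16)) = -0.03302
  P(2)·log₂(P(2)/Q(2)) = (7/16)·log₂((7/16)/(7/16)) = 0.00000
  P(3)·log₂(P(3)/Q(3)) = (1/24)·log₂((1/24)/(17/48)) = -0.12864
  P(4)·log₂(P(4)/Q(4)) = (1/2)·log₂((1/2)/(7/48)) = 0.88880

D_KL(P||Q) = -0.03302 + 0.00000 - 0.12864 + 0.88880 = 0.72714 ≈ 0.7271 bits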